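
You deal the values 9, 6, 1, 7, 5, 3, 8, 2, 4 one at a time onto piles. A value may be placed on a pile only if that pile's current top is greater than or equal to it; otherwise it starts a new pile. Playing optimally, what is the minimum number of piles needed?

3

The minimum number of non-increasing subsequences covering a sequence equals the length of its longest strictly increasing subsequence.
LIS length is 3 (e.g. 6, 7, 8), so 3 piles are needed.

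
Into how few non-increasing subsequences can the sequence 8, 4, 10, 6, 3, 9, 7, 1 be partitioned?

3

Place each on the leftmost legal pile:
8 → new pile 1 (tops now [8])
4 → pile 1 (tops now [4])
10 → new pile 2 (tops now [4, 10])
6 → pile 2 (tops now [4, 6])
3 → pile 1 (tops now [3, 6])
9 → new pile 3 (tops now [3, 6, 9])
7 → pile 3 (tops now [3, 6, 7])
1 → pile 1 (tops now [1, 6, 7])
Three piles.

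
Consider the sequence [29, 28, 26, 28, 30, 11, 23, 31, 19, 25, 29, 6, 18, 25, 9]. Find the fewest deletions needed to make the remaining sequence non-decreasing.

Fewest deletions = n − (longest non-decreasing subsequence).
i:      1  2  3  4  5  6  7  8  9 10 11 12 13 14 15
a[i]:  29 28 26 28 30 11 23 31 19 25 29  6 18 25  9
dp:     1  1  1  2  3  1  2  4  2  3  4  1  2  4  2
max dp = 4, so deletions = 15 − 4 = 11.

11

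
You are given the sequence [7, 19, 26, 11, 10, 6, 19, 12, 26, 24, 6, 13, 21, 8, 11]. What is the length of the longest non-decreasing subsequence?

Track the smallest tail for each achievable length (allowing ties):
7 → extends → [7]
19 → extends → [7, 19]
26 → extends → [7, 19, 26]
11 → replaces 19 → [7, 11, 26]
10 → replaces 11 → [7, 10, 26]
6 → replaces 7 → [6, 10, 26]
19 → replaces 26 → [6, 10, 19]
12 → replaces 19 → [6, 10, 12]
26 → extends → [6, 10, 12, 26]
24 → replaces 26 → [6, 10, 12, 24]
6 → replaces 10 → [6, 6, 12, 24]
13 → replaces 24 → [6, 6, 12, 13]
21 → extends → [6, 6, 12, 13, 21]
8 → replaces 12 → [6, 6, 8, 13, 21]
11 → replaces 13 → [6, 6, 8, 11, 21]
Five tails, so the longest non-decreasing subsequence has length 5 (e.g. 7, 11, 12, 13, 21).

5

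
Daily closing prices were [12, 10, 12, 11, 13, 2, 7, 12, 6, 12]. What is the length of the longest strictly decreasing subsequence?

4

Let dp[i] be the longest strictly decreasing subsequence ending at i:
i:      1  2  3  4  5  6  7  8  9 10
a[i]:  12 10 12 11 13  2  7 12  6 12
dp:     1  2  1  2  1  3  3  2  4  2
Maximum is 4.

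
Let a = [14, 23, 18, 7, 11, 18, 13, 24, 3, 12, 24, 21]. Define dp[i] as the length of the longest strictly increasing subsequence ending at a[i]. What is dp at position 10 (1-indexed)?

3

dp[i] = 1 + max{dp[j] : j<i, a[j]<a[i]} (or 1 if no such j):
i:      1  2  3  4  5  6  7  8  9 10 11 12
a[i]:  14 23 18  7 11 18 13 24  3 12 24 21
dp:     1  2  2  1  2  3  3  4  1  3  4  4
At index 10 the value is 3.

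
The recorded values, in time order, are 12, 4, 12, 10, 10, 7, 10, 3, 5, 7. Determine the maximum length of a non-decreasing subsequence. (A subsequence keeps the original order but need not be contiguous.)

4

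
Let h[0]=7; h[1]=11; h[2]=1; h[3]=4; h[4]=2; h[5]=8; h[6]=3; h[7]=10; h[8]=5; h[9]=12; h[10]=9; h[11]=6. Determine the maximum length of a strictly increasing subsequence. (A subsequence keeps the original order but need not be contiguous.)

5

Let dp[i] be the length of the longest such subsequence ending at index i:
i:      0  1  2  3  4  5  6  7  8  9 10 11
h[i]:   7 11  1  4  2  8  3 10  5 12  9  6
dp:     1  2  1  2  2  3  3  4  4  5  5  5
Maximum dp value is 5.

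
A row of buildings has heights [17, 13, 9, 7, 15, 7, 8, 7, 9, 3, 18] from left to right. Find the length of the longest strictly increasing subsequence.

4

Let dp[i] be the length of the longest such subsequence ending at index i:
i:      1  2  3  4  5  6  7  8  9 10 11
a[i]:  17 13  9  7 15  7  8  7  9  3 18
dp:     1  1  1  1  2  1  2  1  3  1  4
Maximum dp value is 4.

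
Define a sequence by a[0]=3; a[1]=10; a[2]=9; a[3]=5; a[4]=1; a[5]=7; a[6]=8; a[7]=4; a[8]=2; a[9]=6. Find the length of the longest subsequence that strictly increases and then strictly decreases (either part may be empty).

inc[i] = longest strictly increasing subsequence ending at i; dec[i] = longest strictly decreasing subsequence starting at i:
i:      0  1  2  3  4  5  6  7  8  9
a[i]:   3 10  9  5  1  7  8  4  2  6
inc:    1  2  2  2  1  3  4  2  2  3
dec:    2  5  4  3  1  3  3  2  1  1
Best peak at i=1 (value 10): inc=2, dec=5, length 2+5−1 = 6.

6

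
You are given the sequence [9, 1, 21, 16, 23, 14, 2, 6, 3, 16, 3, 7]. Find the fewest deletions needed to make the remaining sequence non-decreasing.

7

Fewest deletions = n − (longest non-decreasing subsequence).
Patience tails:
9 → extends → [9]
1 → replaces 9 → [1]
21 → extends → [1, 21]
16 → replaces 21 → [1, 16]
23 → extends → [1, 16, 23]
14 → replaces 16 → [1, 14, 23]
2 → replaces 14 → [1, 2, 23]
6 → replaces 23 → [1, 2, 6]
3 → replaces 6 → [1, 2, 3]
16 → extends → [1, 2, 3, 16]
3 → replaces 16 → [1, 2, 3, 3]
7 → extends → [1, 2, 3, 3, 7]
Longest non-decreasing subsequence has length 5, so deletions = 12 − 5 = 7.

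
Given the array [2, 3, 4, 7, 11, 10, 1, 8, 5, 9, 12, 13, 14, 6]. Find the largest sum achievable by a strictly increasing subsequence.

72

Let S[i] be the best sum of a strictly increasing subsequence ending at i:
i:      1  2  3  4  5  6  7  8  9 10 11 12 13 14
a[i]:   2  3  4  7 11 10  1  8  5  9 12 13 14  6
S:      2  5  9 16 27 26  1 24 14 33 45 58 72 20
Maximum is 72 (e.g. 2 + 3 + 4 + 7 + 8 + 9 + 12 + 13 + 14).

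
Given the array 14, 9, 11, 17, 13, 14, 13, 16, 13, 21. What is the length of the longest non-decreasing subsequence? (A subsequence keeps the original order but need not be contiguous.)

6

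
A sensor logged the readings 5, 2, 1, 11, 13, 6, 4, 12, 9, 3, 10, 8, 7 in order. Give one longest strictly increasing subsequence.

Patience tails give the LIS length; then backtrack through the dp parents:
5 → extends → [5]
2 → replaces 5 → [2]
1 → replaces 2 → [1]
11 → extends → [1, 11]
13 → extends → [1, 11, 13]
6 → replaces 11 → [1, 6, 13]
4 → replaces 6 → [1, 4, 13]
12 → replaces 13 → [1, 4, 12]
9 → replaces 12 → [1, 4, 9]
3 → replaces 4 → [1, 3, 9]
10 → extends → [1, 3, 9, 10]
8 → replaces 9 → [1, 3, 8, 10]
7 → replaces 8 → [1, 3, 7, 10]
Length 4; one witness is 5, 6, 9, 10.

5, 6, 9, 10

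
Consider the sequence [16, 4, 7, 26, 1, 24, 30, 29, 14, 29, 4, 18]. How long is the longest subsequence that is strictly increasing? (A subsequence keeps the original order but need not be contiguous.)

Track the smallest tail for each achievable length (strict):
16 → extends → [16]
4 → replaces 16 → [4]
7 → extends → [4, 7]
26 → extends → [4, 7, 26]
1 → replaces 4 → [1, 7, 26]
24 → replaces 26 → [1, 7, 24]
30 → extends → [1, 7, 24, 30]
29 → replaces 30 → [1, 7, 24, 29]
14 → replaces 24 → [1, 7, 14, 29]
29 → already a tail → [1, 7, 14, 29]
4 → replaces 7 → [1, 4, 14, 29]
18 → replaces 29 → [1, 4, 14, 18]
Four tails, so the longest strictly increasing subsequence has length 4 (e.g. 4, 7, 26, 30).

4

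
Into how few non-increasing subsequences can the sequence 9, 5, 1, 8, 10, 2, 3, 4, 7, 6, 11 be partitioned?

6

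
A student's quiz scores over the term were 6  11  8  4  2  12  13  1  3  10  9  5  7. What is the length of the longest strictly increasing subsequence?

Track the smallest tail for each achievable length (strict):
6 → extends → [6]
11 → extends → [6, 11]
8 → replaces 11 → [6, 8]
4 → replaces 6 → [4, 8]
2 → replaces 4 → [2, 8]
12 → extends → [2, 8, 12]
13 → extends → [2, 8, 12, 13]
1 → replaces 2 → [1, 8, 12, 13]
3 → replaces 8 → [1, 3, 12, 13]
10 → replaces 12 → [1, 3, 10, 13]
9 → replaces 10 → [1, 3, 9, 13]
5 → replaces 9 → [1, 3, 5, 13]
7 → replaces 13 → [1, 3, 5, 7]
Four tails, so the longest strictly increasing subsequence has length 4 (e.g. 6, 11, 12, 13).

4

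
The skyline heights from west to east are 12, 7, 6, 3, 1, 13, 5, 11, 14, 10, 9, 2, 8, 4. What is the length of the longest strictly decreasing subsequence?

Let dp[i] be the longest strictly decreasing subsequence ending at i:
i:      1  2  3  4  5  6  7  8  9 10 11 12 13 14
a[i]:  12  7  6  3  1 13  5 11 14 10  9  2  8  4
dp:     1  2  3  4  5  1  4  2  1  3  4  5  5  6
Maximum is 6.

6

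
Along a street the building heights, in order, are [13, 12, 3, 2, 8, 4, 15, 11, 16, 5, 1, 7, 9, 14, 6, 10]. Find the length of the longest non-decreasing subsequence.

Track the smallest tail for each achievable length (allowing ties):
13 → extends → [13]
12 → replaces 13 → [12]
3 → replaces 12 → [3]
2 → replaces 3 → [2]
8 → extends → [2, 8]
4 → replaces 8 → [2, 4]
15 → extends → [2, 4, 15]
11 → replaces 15 → [2, 4, 11]
16 → extends → [2, 4, 11, 16]
5 → replaces 11 → [2, 4, 5, 16]
1 → replaces 2 → [1, 4, 5, 16]
7 → replaces 16 → [1, 4, 5, 7]
9 → extends → [1, 4, 5, 7, 9]
14 → extends → [1, 4, 5, 7, 9, 14]
6 → replaces 7 → [1, 4, 5, 6, 9, 14]
10 → replaces 14 → [1, 4, 5, 6, 9, 10]
Six tails, so the longest non-decreasing subsequence has length 6 (e.g. 3, 4, 5, 7, 9, 14).

6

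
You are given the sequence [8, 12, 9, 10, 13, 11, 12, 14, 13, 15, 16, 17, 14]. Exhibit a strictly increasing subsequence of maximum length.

8, 9, 10, 11, 12, 14, 15, 16, 17

Patience tails give the LIS length; then backtrack through the dp parents:
8 → extends → [8]
12 → extends → [8, 12]
9 → replaces 12 → [8, 9]
10 → extends → [8, 9, 10]
13 → extends → [8, 9, 10, 13]
11 → replaces 13 → [8, 9, 10, 11]
12 → extends → [8, 9, 10, 11, 12]
14 → extends → [8, 9, 10, 11, 12, 14]
13 → replaces 14 → [8, 9, 10, 11, 12, 13]
15 → extends → [8, 9, 10, 11, 12, 13, 15]
16 → extends → [8, 9, 10, 11, 12, 13, 15, 16]
17 → extends → [8, 9, 10, 11, 12, 13, 15, 16, 17]
14 → replaces 15 → [8, 9, 10, 11, 12, 13, 14, 16, 17]
Length 9; one witness is 8, 9, 10, 11, 12, 14, 15, 16, 17.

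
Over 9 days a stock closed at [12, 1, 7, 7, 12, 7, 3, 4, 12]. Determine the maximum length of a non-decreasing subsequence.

5

Let dp[i] be the length of the longest such subsequence ending at index i:
i:      1  2  3  4  5  6  7  8  9
a[i]:  12  1  7  7 12  7  3  4 12
dp:     1  1  2  3  4  4  2  3  5
Maximum dp value is 5.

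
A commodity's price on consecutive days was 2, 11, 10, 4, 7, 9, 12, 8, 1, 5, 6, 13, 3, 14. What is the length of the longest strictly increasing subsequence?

7

Track the smallest tail for each achievable length (strict):
2 → extends → [2]
11 → extends → [2, 11]
10 → replaces 11 → [2, 10]
4 → replaces 10 → [2, 4]
7 → extends → [2, 4, 7]
9 → extends → [2, 4, 7, 9]
12 → extends → [2, 4, 7, 9, 12]
8 → replaces 9 → [2, 4, 7, 8, 12]
1 → replaces 2 → [1, 4, 7, 8, 12]
5 → replaces 7 → [1, 4, 5, 8, 12]
6 → replaces 8 → [1, 4, 5, 6, 12]
13 → extends → [1, 4, 5, 6, 12, 13]
3 → replaces 4 → [1, 3, 5, 6, 12, 13]
14 → extends → [1, 3, 5, 6, 12, 13, 14]
Seven tails, so the longest strictly increasing subsequence has length 7 (e.g. 2, 4, 7, 9, 12, 13, 14).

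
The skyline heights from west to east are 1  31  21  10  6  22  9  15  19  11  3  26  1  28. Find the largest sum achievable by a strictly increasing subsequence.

Let S[i] be the best sum of a strictly increasing subsequence ending at i:
i:       1   2   3   4   5   6   7   8   9  10  11  12  13  14
a[i]:    1  31  21  10   6  22   9  15  19  11   3  26   1  28
S:       1  32  22  11   7  44  16  31  50  27   4  76   1 104
Maximum is 104 (e.g. 1 + 6 + 9 + 15 + 19 + 26 + 28).

104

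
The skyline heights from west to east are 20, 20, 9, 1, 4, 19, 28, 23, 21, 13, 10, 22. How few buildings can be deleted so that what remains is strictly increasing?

7

Fewest deletions = n − (longest strictly increasing subsequence).
i:      1  2  3  4  5  6  7  8  9 10 11 12
a[i]:  20 20  9  1  4 19 28 23 21 13 10 22
dp:     1  1  1  1  2  3  4  4  4  3  3  5
max dp = 5, so deletions = 12 − 5 = 7.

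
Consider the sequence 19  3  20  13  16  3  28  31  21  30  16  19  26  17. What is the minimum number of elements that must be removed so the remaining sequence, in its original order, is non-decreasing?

8

Fewest deletions = n − (longest non-decreasing subsequence).
i:      1  2  3  4  5  6  7  8  9 10 11 12 13 14
a[i]:  19  3 20 13 16  3 28 31 21 30 16 19 26 17
dp:     1  1  2  2  3  2  4  5  4  5  4  5  6  5
max dp = 6, so deletions = 14 − 6 = 8.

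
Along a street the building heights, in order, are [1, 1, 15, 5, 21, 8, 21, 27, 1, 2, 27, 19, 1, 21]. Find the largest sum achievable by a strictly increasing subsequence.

Let S[i] be the best sum of a strictly increasing subsequence ending at i:
i:      1  2  3  4  5  6  7  8  9 10 11 12 13 14
a[i]:   1  1 15  5 21  8 21 27  1  2 27 19  1 21
S:      1  1 16  6 37 14 37 64  1  3 64 35  1 56
Maximum is 64 (e.g. 1 + 15 + 21 + 27).

64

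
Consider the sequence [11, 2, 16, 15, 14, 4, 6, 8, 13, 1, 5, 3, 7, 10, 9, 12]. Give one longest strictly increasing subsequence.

2, 4, 6, 8, 10, 12

Patience tails give the LIS length; then backtrack through the dp parents:
11 → extends → [11]
2 → replaces 11 → [2]
16 → extends → [2, 16]
15 → replaces 16 → [2, 15]
14 → replaces 15 → [2, 14]
4 → replaces 14 → [2, 4]
6 → extends → [2, 4, 6]
8 → extends → [2, 4, 6, 8]
13 → extends → [2, 4, 6, 8, 13]
1 → replaces 2 → [1, 4, 6, 8, 13]
5 → replaces 6 → [1, 4, 5, 8, 13]
3 → replaces 4 → [1, 3, 5, 8, 13]
7 → replaces 8 → [1, 3, 5, 7, 13]
10 → replaces 13 → [1, 3, 5, 7, 10]
9 → replaces 10 → [1, 3, 5, 7, 9]
12 → extends → [1, 3, 5, 7, 9, 12]
Length 6; one witness is 2, 4, 6, 8, 10, 12.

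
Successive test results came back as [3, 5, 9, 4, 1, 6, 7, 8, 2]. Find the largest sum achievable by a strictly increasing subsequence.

Let S[i] be the best sum of a strictly increasing subsequence ending at i:
i:      1  2  3  4  5  6  7  8  9
a[i]:   3  5  9  4  1  6  7  8  2
S:      3  8 17  7  1 14 21 29  3
Maximum is 29 (e.g. 3 + 5 + 6 + 7 + 8).

29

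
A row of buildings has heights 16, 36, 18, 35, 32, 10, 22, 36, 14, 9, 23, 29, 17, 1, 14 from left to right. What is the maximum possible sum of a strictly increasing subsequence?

108

Let S[i] be the best sum of a strictly increasing subsequence ending at i:
i:       1   2   3   4   5   6   7   8   9  10  11  12  13  14  15
a[i]:   16  36  18  35  32  10  22  36  14   9  23  29  17   1  14
S:      16  52  34  69  66  10  56 105  24   9  79 108  41   1  24
Maximum is 108 (e.g. 16 + 18 + 22 + 23 + 29).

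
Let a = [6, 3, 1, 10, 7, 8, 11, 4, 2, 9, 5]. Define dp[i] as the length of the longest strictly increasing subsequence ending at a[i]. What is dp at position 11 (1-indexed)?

3

dp[i] = 1 + max{dp[j] : j<i, a[j]<a[i]} (or 1 if no such j):
i:      1  2  3  4  5  6  7  8  9 10 11
a[i]:   6  3  1 10  7  8 11  4  2  9  5
dp:     1  1  1  2  2  3  4  2  2  4  3
At index 11 the value is 3.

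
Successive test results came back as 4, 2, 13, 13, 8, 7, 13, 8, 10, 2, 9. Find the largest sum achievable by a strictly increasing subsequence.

29

Let S[i] be the best sum of a strictly increasing subsequence ending at i:
i:      1  2  3  4  5  6  7  8  9 10 11
a[i]:   4  2 13 13  8  7 13  8 10  2  9
S:      4  2 17 17 12 11 25 19 29  2 28
Maximum is 29 (e.g. 4 + 7 + 8 + 10).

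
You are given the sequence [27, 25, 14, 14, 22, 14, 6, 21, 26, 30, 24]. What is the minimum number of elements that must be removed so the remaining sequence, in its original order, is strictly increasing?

7

Fewest deletions = n − (longest strictly increasing subsequence).
Patience tails:
27 → extends → [27]
25 → replaces 27 → [25]
14 → replaces 25 → [14]
14 → already a tail → [14]
22 → extends → [14, 22]
14 → already a tail → [14, 22]
6 → replaces 14 → [6, 22]
21 → replaces 22 → [6, 21]
26 → extends → [6, 21, 26]
30 → extends → [6, 21, 26, 30]
24 → replaces 26 → [6, 21, 24, 30]
Longest strictly increasing subsequence has length 4, so deletions = 11 − 4 = 7.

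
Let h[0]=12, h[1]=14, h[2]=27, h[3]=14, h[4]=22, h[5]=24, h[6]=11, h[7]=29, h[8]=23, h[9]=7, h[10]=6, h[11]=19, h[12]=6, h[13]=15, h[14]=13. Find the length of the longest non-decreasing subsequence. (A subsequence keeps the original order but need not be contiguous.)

6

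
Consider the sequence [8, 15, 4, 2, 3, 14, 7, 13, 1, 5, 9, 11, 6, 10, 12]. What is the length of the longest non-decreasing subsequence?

6

Track the smallest tail for each achievable length (allowing ties):
8 → extends → [8]
15 → extends → [8, 15]
4 → replaces 8 → [4, 15]
2 → replaces 4 → [2, 15]
3 → replaces 15 → [2, 3]
14 → extends → [2, 3, 14]
7 → replaces 14 → [2, 3, 7]
13 → extends → [2, 3, 7, 13]
1 → replaces 2 → [1, 3, 7, 13]
5 → replaces 7 → [1, 3, 5, 13]
9 → replaces 13 → [1, 3, 5, 9]
11 → extends → [1, 3, 5, 9, 11]
6 → replaces 9 → [1, 3, 5, 6, 11]
10 → replaces 11 → [1, 3, 5, 6, 10]
12 → extends → [1, 3, 5, 6, 10, 12]
Six tails, so the longest non-decreasing subsequence has length 6 (e.g. 2, 3, 7, 9, 11, 12).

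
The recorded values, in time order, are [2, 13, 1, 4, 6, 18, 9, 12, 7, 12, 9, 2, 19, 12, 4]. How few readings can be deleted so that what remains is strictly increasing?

9

Fewest deletions = n − (longest strictly increasing subsequence).
i:      1  2  3  4  5  6  7  8  9 10 11 12 13 14 15
a[i]:   2 13  1  4  6 18  9 12  7 12  9  2 19 12  4
dp:     1  2  1  2  3  4  4  5  4  5  5  2  6  6  3
max dp = 6, so deletions = 15 − 6 = 9.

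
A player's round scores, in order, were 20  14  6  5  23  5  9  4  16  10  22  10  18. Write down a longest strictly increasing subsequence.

Patience tails give the LIS length; then backtrack through the dp parents:
20 → extends → [20]
14 → replaces 20 → [14]
6 → replaces 14 → [6]
5 → replaces 6 → [5]
23 → extends → [5, 23]
5 → already a tail → [5, 23]
9 → replaces 23 → [5, 9]
4 → replaces 5 → [4, 9]
16 → extends → [4, 9, 16]
10 → replaces 16 → [4, 9, 10]
22 → extends → [4, 9, 10, 22]
10 → already a tail → [4, 9, 10, 22]
18 → replaces 22 → [4, 9, 10, 18]
Length 4; one witness is 6, 9, 16, 22.

6, 9, 16, 22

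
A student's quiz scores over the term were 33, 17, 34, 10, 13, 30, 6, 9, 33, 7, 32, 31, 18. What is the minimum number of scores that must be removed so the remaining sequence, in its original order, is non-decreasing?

Fewest deletions = n − (longest non-decreasing subsequence).
i:      1  2  3  4  5  6  7  8  9 10 11 12 13
a[i]:  33 17 34 10 13 30  6  9 33  7 32 31 18
dp:     1  1  2  1  2  3  1  2  4  2  4  4  3
max dp = 4, so deletions = 13 − 4 = 9.

9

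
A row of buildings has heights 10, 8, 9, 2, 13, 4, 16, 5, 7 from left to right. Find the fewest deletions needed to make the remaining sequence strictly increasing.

5

Fewest deletions = n − (longest strictly increasing subsequence).
i:      1  2  3  4  5  6  7  8  9
a[i]:  10  8  9  2 13  4 16  5  7
dp:     1  1  2  1  3  2  4  3  4
max dp = 4, so deletions = 9 − 4 = 5.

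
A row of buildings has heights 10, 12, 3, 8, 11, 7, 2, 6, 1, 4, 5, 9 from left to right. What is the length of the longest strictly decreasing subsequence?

5

Negate each value so 'decreasing' becomes 'increasing', then run patience tails on the negated sequence:
-10 → extends → [-10]
-12 → replaces -10 → [-12]
-3 → extends → [-12, -3]
-8 → replaces -3 → [-12, -8]
-11 → replaces -8 → [-12, -11]
-7 → extends → [-12, -11, -7]
-2 → extends → [-12, -11, -7, -2]
-6 → replaces -2 → [-12, -11, -7, -6]
-1 → extends → [-12, -11, -7, -6, -1]
-4 → replaces -1 → [-12, -11, -7, -6, -4]
-5 → replaces -4 → [-12, -11, -7, -6, -5]
-9 → replaces -7 → [-12, -11, -9, -6, -5]
Five tails, so the longest strictly decreasing subsequence of the original has length 5.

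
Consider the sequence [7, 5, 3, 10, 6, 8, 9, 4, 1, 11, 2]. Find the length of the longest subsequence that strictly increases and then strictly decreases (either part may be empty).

6

inc[i] = longest strictly increasing subsequence ending at i; dec[i] = longest strictly decreasing subsequence starting at i:
i:      1  2  3  4  5  6  7  8  9 10 11
a[i]:   7  5  3 10  6  8  9  4  1 11  2
inc:    1  1  1  2  2  3  4  2  1  5  2
dec:    4  3  2  4  3  3  3  2  1  2  1
Best peak at i=7 (value 9): inc=4, dec=3, length 4+3−1 = 6.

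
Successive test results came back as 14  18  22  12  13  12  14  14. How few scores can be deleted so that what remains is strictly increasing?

Fewest deletions = n − (longest strictly increasing subsequence).
i:      1  2  3  4  5  6  7  8
a[i]:  14 18 22 12 13 12 14 14
dp:     1  2  3  1  2  1  3  3
max dp = 3, so deletions = 8 − 3 = 5.

5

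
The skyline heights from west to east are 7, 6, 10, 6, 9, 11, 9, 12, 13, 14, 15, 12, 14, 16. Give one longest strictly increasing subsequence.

Patience tails give the LIS length; then backtrack through the dp parents:
7 → extends → [7]
6 → replaces 7 → [6]
10 → extends → [6, 10]
6 → already a tail → [6, 10]
9 → replaces 10 → [6, 9]
11 → extends → [6, 9, 11]
9 → already a tail → [6, 9, 11]
12 → extends → [6, 9, 11, 12]
13 → extends → [6, 9, 11, 12, 13]
14 → extends → [6, 9, 11, 12, 13, 14]
15 → extends → [6, 9, 11, 12, 13, 14, 15]
12 → already a tail → [6, 9, 11, 12, 13, 14, 15]
14 → already a tail → [6, 9, 11, 12, 13, 14, 15]
16 → extends → [6, 9, 11, 12, 13, 14, 15, 16]
Length 8; one witness is 7, 10, 11, 12, 13, 14, 15, 16.

7, 10, 11, 12, 13, 14, 15, 16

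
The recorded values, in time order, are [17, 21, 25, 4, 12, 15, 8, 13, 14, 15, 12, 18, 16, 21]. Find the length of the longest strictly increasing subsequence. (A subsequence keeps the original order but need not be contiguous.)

Let dp[i] be the length of the longest such subsequence ending at index i:
i:      1  2  3  4  5  6  7  8  9 10 11 12 13 14
a[i]:  17 21 25  4 12 15  8 13 14 15 12 18 16 21
dp:     1  2  3  1  2  3  2  3  4  5  3  6  6  7
Maximum dp value is 7.

7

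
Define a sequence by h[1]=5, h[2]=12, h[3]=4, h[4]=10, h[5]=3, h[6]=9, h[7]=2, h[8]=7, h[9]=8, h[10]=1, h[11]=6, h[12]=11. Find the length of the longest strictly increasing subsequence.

Track the smallest tail for each achievable length (strict):
5 → extends → [5]
12 → extends → [5, 12]
4 → replaces 5 → [4, 12]
10 → replaces 12 → [4, 10]
3 → replaces 4 → [3, 10]
9 → replaces 10 → [3, 9]
2 → replaces 3 → [2, 9]
7 → replaces 9 → [2, 7]
8 → extends → [2, 7, 8]
1 → replaces 2 → [1, 7, 8]
6 → replaces 7 → [1, 6, 8]
11 → extends → [1, 6, 8, 11]
Four tails, so the longest strictly increasing subsequence has length 4 (e.g. 5, 7, 8, 11).

4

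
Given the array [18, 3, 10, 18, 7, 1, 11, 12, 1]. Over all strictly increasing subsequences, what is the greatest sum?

Let S[i] be the best sum of a strictly increasing subsequence ending at i:
i:      1  2  3  4  5  6  7  8  9
a[i]:  18  3 10 18  7  1 11 12  1
S:     18  3 13 31 10  1 24 36  1
Maximum is 36 (e.g. 3 + 10 + 11 + 12).

36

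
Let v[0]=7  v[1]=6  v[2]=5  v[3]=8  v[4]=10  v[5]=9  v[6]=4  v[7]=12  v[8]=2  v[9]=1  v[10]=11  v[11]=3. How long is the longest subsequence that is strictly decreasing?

6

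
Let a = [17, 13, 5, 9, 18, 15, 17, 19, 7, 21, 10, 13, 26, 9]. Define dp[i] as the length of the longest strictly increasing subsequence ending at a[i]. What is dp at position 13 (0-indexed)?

dp[i] = 1 + max{dp[j] : j<i, a[j]<a[i]} (or 1 if no such j):
i:      0  1  2  3  4  5  6  7  8  9 10 11 12 13
a[i]:  17 13  5  9 18 15 17 19  7 21 10 13 26  9
dp:     1  1  1  2  3  3  4  5  2  6  3  4  7  3
At index 13 the value is 3.

3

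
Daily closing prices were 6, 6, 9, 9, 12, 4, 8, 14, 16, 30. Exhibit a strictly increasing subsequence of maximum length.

6, 9, 12, 14, 16, 30

Patience tails give the LIS length; then backtrack through the dp parents:
6 → extends → [6]
6 → already a tail → [6]
9 → extends → [6, 9]
9 → already a tail → [6, 9]
12 → extends → [6, 9, 12]
4 → replaces 6 → [4, 9, 12]
8 → replaces 9 → [4, 8, 12]
14 → extends → [4, 8, 12, 14]
16 → extends → [4, 8, 12, 14, 16]
30 → extends → [4, 8, 12, 14, 16, 30]
Length 6; one witness is 6, 9, 12, 14, 16, 30.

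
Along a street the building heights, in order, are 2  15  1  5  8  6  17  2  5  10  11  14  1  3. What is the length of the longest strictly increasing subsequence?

6

Let dp[i] be the length of the longest such subsequence ending at index i:
i:      1  2  3  4  5  6  7  8  9 10 11 12 13 14
a[i]:   2 15  1  5  8  6 17  2  5 10 11 14  1  3
dp:     1  2  1  2  3  3  4  2  3  4  5  6  1  3
Maximum dp value is 6.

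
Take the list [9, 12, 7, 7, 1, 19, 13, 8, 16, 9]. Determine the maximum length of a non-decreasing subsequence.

4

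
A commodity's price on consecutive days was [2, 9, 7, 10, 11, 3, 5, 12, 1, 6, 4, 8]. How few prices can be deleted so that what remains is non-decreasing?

Fewest deletions = n − (longest non-decreasing subsequence).
i:      1  2  3  4  5  6  7  8  9 10 11 12
a[i]:   2  9  7 10 11  3  5 12  1  6  4  8
dp:     1  2  2  3  4  2  3  5  1  4  3  5
max dp = 5, so deletions = 12 − 5 = 7.

7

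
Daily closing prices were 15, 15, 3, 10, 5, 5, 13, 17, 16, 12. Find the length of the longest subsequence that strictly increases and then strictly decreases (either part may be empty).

inc[i] = longest strictly increasing subsequence ending at i; dec[i] = longest strictly decreasing subsequence starting at i:
i:      1  2  3  4  5  6  7  8  9 10
a[i]:  15 15  3 10  5  5 13 17 16 12
inc:    1  1  1  2  2  2  3  4  4  3
dec:    3  3  1  2  1  1  2  3  2  1
Best peak at i=8 (value 17): inc=4, dec=3, length 4+3−1 = 6.

6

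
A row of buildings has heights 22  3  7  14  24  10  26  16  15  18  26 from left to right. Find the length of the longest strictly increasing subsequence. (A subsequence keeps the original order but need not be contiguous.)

Let dp[i] be the length of the longest such subsequence ending at index i:
i:      1  2  3  4  5  6  7  8  9 10 11
a[i]:  22  3  7 14 24 10 26 16 15 18 26
dp:     1  1  2  3  4  3  5  4  4  5  6
Maximum dp value is 6.

6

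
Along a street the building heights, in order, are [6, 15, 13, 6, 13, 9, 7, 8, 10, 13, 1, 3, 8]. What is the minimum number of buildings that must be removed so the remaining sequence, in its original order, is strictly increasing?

Fewest deletions = n − (longest strictly increasing subsequence).
i:      1  2  3  4  5  6  7  8  9 10 11 12 13
a[i]:   6 15 13  6 13  9  7  8 10 13  1  3  8
dp:     1  2  2  1  2  2  2  3  4  5  1  2  3
max dp = 5, so deletions = 13 − 5 = 8.

8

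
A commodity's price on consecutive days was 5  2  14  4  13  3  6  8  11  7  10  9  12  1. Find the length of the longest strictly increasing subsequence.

Track the smallest tail for each achievable length (strict):
5 → extends → [5]
2 → replaces 5 → [2]
14 → extends → [2, 14]
4 → replaces 14 → [2, 4]
13 → extends → [2, 4, 13]
3 → replaces 4 → [2, 3, 13]
6 → replaces 13 → [2, 3, 6]
8 → extends → [2, 3, 6, 8]
11 → extends → [2, 3, 6, 8, 11]
7 → replaces 8 → [2, 3, 6, 7, 11]
10 → replaces 11 → [2, 3, 6, 7, 10]
9 → replaces 10 → [2, 3, 6, 7, 9]
12 → extends → [2, 3, 6, 7, 9, 12]
1 → replaces 2 → [1, 3, 6, 7, 9, 12]
Six tails, so the longest strictly increasing subsequence has length 6 (e.g. 2, 4, 6, 8, 11, 12).

6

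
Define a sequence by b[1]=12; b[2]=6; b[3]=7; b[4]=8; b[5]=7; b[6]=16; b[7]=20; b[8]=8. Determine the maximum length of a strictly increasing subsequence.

5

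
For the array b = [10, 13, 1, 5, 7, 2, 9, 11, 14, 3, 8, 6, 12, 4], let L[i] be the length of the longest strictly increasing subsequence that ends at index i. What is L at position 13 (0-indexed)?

dp[i] = 1 + max{dp[j] : j<i, b[j]<b[i]} (or 1 if no such j):
i:      0  1  2  3  4  5  6  7  8  9 10 11 12 13
b[i]:  10 13  1  5  7  2  9 11 14  3  8  6 12  4
dp:     1  2  1  2  3  2  4  5  6  3  4  4  6  4
At index 13 the value is 4.

4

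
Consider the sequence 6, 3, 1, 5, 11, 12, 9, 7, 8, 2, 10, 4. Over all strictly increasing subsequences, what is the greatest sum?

Let S[i] be the best sum of a strictly increasing subsequence ending at i:
i:      1  2  3  4  5  6  7  8  9 10 11 12
a[i]:   6  3  1  5 11 12  9  7  8  2 10  4
S:      6  3  1  8 19 31 17 15 23  3 33  7
Maximum is 33 (e.g. 3 + 5 + 7 + 8 + 10).

33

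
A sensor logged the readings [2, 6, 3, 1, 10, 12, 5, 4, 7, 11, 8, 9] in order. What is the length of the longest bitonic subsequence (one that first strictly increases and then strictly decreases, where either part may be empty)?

6

inc[i] = longest strictly increasing subsequence ending at i; dec[i] = longest strictly decreasing subsequence starting at i:
i:      1  2  3  4  5  6  7  8  9 10 11 12
a[i]:   2  6  3  1 10 12  5  4  7 11  8  9
inc:    1  2  2  1  3  4  3  3  4  5  5  6
dec:    2  3  2  1  3  3  2  1  1  2  1  1
Best peak at i=6 (value 12): inc=4, dec=3, length 4+3−1 = 6.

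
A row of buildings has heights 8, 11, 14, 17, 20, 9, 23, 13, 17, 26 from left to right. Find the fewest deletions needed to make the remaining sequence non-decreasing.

Fewest deletions = n − (longest non-decreasing subsequence).
i:      1  2  3  4  5  6  7  8  9 10
a[i]:   8 11 14 17 20  9 23 13 17 26
dp:     1  2  3  4  5  2  6  3  5  7
max dp = 7, so deletions = 10 − 7 = 3.

3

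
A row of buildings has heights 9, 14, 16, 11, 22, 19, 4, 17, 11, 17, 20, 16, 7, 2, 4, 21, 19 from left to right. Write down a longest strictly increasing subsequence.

9, 14, 16, 19, 20, 21

Patience tails give the LIS length; then backtrack through the dp parents:
9 → extends → [9]
14 → extends → [9, 14]
16 → extends → [9, 14, 16]
11 → replaces 14 → [9, 11, 16]
22 → extends → [9, 11, 16, 22]
19 → replaces 22 → [9, 11, 16, 19]
4 → replaces 9 → [4, 11, 16, 19]
17 → replaces 19 → [4, 11, 16, 17]
11 → already a tail → [4, 11, 16, 17]
17 → already a tail → [4, 11, 16, 17]
20 → extends → [4, 11, 16, 17, 20]
16 → already a tail → [4, 11, 16, 17, 20]
7 → replaces 11 → [4, 7, 16, 17, 20]
2 → replaces 4 → [2, 7, 16, 17, 20]
4 → replaces 7 → [2, 4, 16, 17, 20]
21 → extends → [2, 4, 16, 17, 20, 21]
19 → replaces 20 → [2, 4, 16, 17, 19, 21]
Length 6; one witness is 9, 14, 16, 19, 20, 21.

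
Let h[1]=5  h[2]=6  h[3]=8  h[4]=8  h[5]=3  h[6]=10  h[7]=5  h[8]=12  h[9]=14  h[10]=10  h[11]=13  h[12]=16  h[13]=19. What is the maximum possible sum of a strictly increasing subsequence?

90

Let S[i] be the best sum of a strictly increasing subsequence ending at i:
i:      1  2  3  4  5  6  7  8  9 10 11 12 13
h[i]:   5  6  8  8  3 10  5 12 14 10 13 16 19
S:      5 11 19 19  3 29  8 41 55 29 54 71 90
Maximum is 90 (e.g. 5 + 6 + 8 + 10 + 12 + 14 + 16 + 19).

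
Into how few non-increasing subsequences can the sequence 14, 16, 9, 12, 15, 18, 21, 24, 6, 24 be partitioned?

6

Place each on the leftmost legal pile:
14 → new pile 1 (tops now [14])
16 → new pile 2 (tops now [14, 16])
9 → pile 1 (tops now [9, 16])
12 → pile 2 (tops now [9, 12])
15 → new pile 3 (tops now [9, 12, 15])
18 → new pile 4 (tops now [9, 12, 15, 18])
21 → new pile 5 (tops now [9, 12, 15, 18, 21])
24 → new pile 6 (tops now [9, 12, 15, 18, 21, 24])
6 → pile 1 (tops now [6, 12, 15, 18, 21, 24])
24 → pile 6 (tops now [6, 12, 15, 18, 21, 24])
Six piles.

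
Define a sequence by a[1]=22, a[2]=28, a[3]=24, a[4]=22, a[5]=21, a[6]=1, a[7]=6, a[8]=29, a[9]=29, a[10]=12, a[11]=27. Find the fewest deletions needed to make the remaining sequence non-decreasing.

7

Fewest deletions = n − (longest non-decreasing subsequence).
i:      1  2  3  4  5  6  7  8  9 10 11
a[i]:  22 28 24 22 21  1  6 29 29 12 27
dp:     1  2  2  2  1  1  2  3  4  3  4
max dp = 4, so deletions = 11 − 4 = 7.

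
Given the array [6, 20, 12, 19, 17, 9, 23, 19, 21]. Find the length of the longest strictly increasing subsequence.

Track the smallest tail for each achievable length (strict):
6 → extends → [6]
20 → extends → [6, 20]
12 → replaces 20 → [6, 12]
19 → extends → [6, 12, 19]
17 → replaces 19 → [6, 12, 17]
9 → replaces 12 → [6, 9, 17]
23 → extends → [6, 9, 17, 23]
19 → replaces 23 → [6, 9, 17, 19]
21 → extends → [6, 9, 17, 19, 21]
Five tails, so the longest strictly increasing subsequence has length 5 (e.g. 6, 12, 17, 19, 21).

5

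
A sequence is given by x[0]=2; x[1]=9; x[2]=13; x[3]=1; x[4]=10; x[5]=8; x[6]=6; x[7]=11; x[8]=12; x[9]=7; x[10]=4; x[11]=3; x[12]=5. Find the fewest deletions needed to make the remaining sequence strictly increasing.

Fewest deletions = n − (longest strictly increasing subsequence).
i:      0  1  2  3  4  5  6  7  8  9 10 11 12
x[i]:   2  9 13  1 10  8  6 11 12  7  4  3  5
dp:     1  2  3  1  3  2  2  4  5  3  2  2  3
max dp = 5, so deletions = 13 − 5 = 8.

8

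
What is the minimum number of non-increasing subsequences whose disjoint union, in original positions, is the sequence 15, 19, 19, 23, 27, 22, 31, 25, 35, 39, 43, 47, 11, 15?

Place each on the leftmost legal pile:
15 → new pile 1 (tops now [15])
19 → new pile 2 (tops now [15, 19])
19 → pile 2 (tops now [15, 19])
23 → new pile 3 (tops now [15, 19, 23])
27 → new pile 4 (tops now [15, 19, 23, 27])
22 → pile 3 (tops now [15, 19, 22, 27])
31 → new pile 5 (tops now [15, 19, 22, 27, 31])
25 → pile 4 (tops now [15, 19, 22, 25, 31])
35 → new pile 6 (tops now [15, 19, 22, 25, 31, 35])
39 → new pile 7 (tops now [15, 19, 22, 25, 31, 35, 39])
43 → new pile 8 (tops now [15, 19, 22, 25, 31, 35, 39, 43])
47 → new pile 9 (tops now [15, 19, 22, 25, 31, 35, 39, 43, 47])
11 → pile 1 (tops now [11, 19, 22, 25, 31, 35, 39, 43, 47])
15 → pile 2 (tops now [11, 15, 22, 25, 31, 35, 39, 43, 47])
Nine piles.

9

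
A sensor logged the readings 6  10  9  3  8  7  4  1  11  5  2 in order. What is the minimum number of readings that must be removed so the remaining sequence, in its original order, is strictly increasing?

8

Fewest deletions = n − (longest strictly increasing subsequence).
Patience tails:
6 → extends → [6]
10 → extends → [6, 10]
9 → replaces 10 → [6, 9]
3 → replaces 6 → [3, 9]
8 → replaces 9 → [3, 8]
7 → replaces 8 → [3, 7]
4 → replaces 7 → [3, 4]
1 → replaces 3 → [1, 4]
11 → extends → [1, 4, 11]
5 → replaces 11 → [1, 4, 5]
2 → replaces 4 → [1, 2, 5]
Longest strictly increasing subsequence has length 3, so deletions = 11 − 3 = 8.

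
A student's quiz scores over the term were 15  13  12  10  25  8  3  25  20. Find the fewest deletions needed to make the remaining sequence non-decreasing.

Fewest deletions = n − (longest non-decreasing subsequence).
i:      1  2  3  4  5  6  7  8  9
a[i]:  15 13 12 10 25  8  3 25 20
dp:     1  1  1  1  2  1  1  3  2
max dp = 3, so deletions = 9 − 3 = 6.

6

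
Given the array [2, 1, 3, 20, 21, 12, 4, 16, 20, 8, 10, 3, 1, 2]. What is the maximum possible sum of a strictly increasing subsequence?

53

Let S[i] be the best sum of a strictly increasing subsequence ending at i:
i:      1  2  3  4  5  6  7  8  9 10 11 12 13 14
a[i]:   2  1  3 20 21 12  4 16 20  8 10  3  1  2
S:      2  1  5 25 46 17  9 33 53 17 27  5  1  3
Maximum is 53 (e.g. 2 + 3 + 12 + 16 + 20).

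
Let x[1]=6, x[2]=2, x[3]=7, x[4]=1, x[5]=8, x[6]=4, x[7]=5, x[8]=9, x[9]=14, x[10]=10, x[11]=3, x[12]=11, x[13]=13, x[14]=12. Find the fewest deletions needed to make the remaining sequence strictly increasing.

7

Fewest deletions = n − (longest strictly increasing subsequence).
Patience tails:
6 → extends → [6]
2 → replaces 6 → [2]
7 → extends → [2, 7]
1 → replaces 2 → [1, 7]
8 → extends → [1, 7, 8]
4 → replaces 7 → [1, 4, 8]
5 → replaces 8 → [1, 4, 5]
9 → extends → [1, 4, 5, 9]
14 → extends → [1, 4, 5, 9, 14]
10 → replaces 14 → [1, 4, 5, 9, 10]
3 → replaces 4 → [1, 3, 5, 9, 10]
11 → extends → [1, 3, 5, 9, 10, 11]
13 → extends → [1, 3, 5, 9, 10, 11, 13]
12 → replaces 13 → [1, 3, 5, 9, 10, 11, 12]
Longest strictly increasing subsequence has length 7, so deletions = 14 − 7 = 7.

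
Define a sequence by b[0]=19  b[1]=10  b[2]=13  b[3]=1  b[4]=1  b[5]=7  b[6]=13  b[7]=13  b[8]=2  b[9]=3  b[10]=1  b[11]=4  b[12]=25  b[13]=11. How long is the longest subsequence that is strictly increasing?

5

Let dp[i] be the length of the longest such subsequence ending at index i:
i:      0  1  2  3  4  5  6  7  8  9 10 11 12 13
b[i]:  19 10 13  1  1  7 13 13  2  3  1  4 25 11
dp:     1  1  2  1  1  2  3  3  2  3  1  4  5  5
Maximum dp value is 5.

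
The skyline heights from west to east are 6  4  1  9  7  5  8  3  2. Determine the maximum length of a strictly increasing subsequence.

3

Track the smallest tail for each achievable length (strict):
6 → extends → [6]
4 → replaces 6 → [4]
1 → replaces 4 → [1]
9 → extends → [1, 9]
7 → replaces 9 → [1, 7]
5 → replaces 7 → [1, 5]
8 → extends → [1, 5, 8]
3 → replaces 5 → [1, 3, 8]
2 → replaces 3 → [1, 2, 8]
Three tails, so the longest strictly increasing subsequence has length 3 (e.g. 6, 7, 8).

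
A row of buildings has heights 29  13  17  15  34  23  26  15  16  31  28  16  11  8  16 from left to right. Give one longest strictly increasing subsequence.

Patience tails give the LIS length; then backtrack through the dp parents:
29 → extends → [29]
13 → replaces 29 → [13]
17 → extends → [13, 17]
15 → replaces 17 → [13, 15]
34 → extends → [13, 15, 34]
23 → replaces 34 → [13, 15, 23]
26 → extends → [13, 15, 23, 26]
15 → already a tail → [13, 15, 23, 26]
16 → replaces 23 → [13, 15, 16, 26]
31 → extends → [13, 15, 16, 26, 31]
28 → replaces 31 → [13, 15, 16, 26, 28]
16 → already a tail → [13, 15, 16, 26, 28]
11 → replaces 13 → [11, 15, 16, 26, 28]
8 → replaces 11 → [8, 15, 16, 26, 28]
16 → already a tail → [8, 15, 16, 26, 28]
Length 5; one witness is 13, 17, 23, 26, 31.

13, 17, 23, 26, 31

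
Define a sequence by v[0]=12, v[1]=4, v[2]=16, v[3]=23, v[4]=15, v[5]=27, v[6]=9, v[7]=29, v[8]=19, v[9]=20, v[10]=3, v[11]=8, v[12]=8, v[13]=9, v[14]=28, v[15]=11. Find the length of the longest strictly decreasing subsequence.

4

Negate each value so 'decreasing' becomes 'increasing', then run patience tails on the negated sequence:
-12 → extends → [-12]
-4 → extends → [-12, -4]
-16 → replaces -12 → [-16, -4]
-23 → replaces -16 → [-23, -4]
-15 → replaces -4 → [-23, -15]
-27 → replaces -23 → [-27, -15]
-9 → extends → [-27, -15, -9]
-29 → replaces -27 → [-29, -15, -9]
-19 → replaces -15 → [-29, -19, -9]
-20 → replaces -19 → [-29, -20, -9]
-3 → extends → [-29, -20, -9, -3]
-8 → replaces -3 → [-29, -20, -9, -8]
-8 → already a tail → [-29, -20, -9, -8]
-9 → already a tail → [-29, -20, -9, -8]
-28 → replaces -20 → [-29, -28, -9, -8]
-11 → replaces -9 → [-29, -28, -11, -8]
Four tails, so the longest strictly decreasing subsequence of the original has length 4.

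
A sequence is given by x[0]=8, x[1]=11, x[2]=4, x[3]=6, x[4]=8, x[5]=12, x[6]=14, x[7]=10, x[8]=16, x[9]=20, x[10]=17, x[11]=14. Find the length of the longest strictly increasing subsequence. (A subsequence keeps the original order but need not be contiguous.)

Track the smallest tail for each achievable length (strict):
8 → extends → [8]
11 → extends → [8, 11]
4 → replaces 8 → [4, 11]
6 → replaces 11 → [4, 6]
8 → extends → [4, 6, 8]
12 → extends → [4, 6, 8, 12]
14 → extends → [4, 6, 8, 12, 14]
10 → replaces 12 → [4, 6, 8, 10, 14]
16 → extends → [4, 6, 8, 10, 14, 16]
20 → extends → [4, 6, 8, 10, 14, 16, 20]
17 → replaces 20 → [4, 6, 8, 10, 14, 16, 17]
14 → already a tail → [4, 6, 8, 10, 14, 16, 17]
Seven tails, so the longest strictly increasing subsequence has length 7 (e.g. 4, 6, 8, 12, 14, 16, 20).

7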